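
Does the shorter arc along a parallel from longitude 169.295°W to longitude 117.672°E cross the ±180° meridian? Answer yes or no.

Naïve |117.672 − -169.295| = 286.967° > 180°, so the shorter arc goes the other way round — across 180°.
Signed shortest Δλ = ((117.672 − -169.295 + 180) mod 360) − 180 = -73.033°.
Going west by 73.033° from -169.295° passes through 180° before reaching +117.672°.

Yes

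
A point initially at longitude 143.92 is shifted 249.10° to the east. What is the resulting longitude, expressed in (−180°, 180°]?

+33.02°

Start at +143.92°; shift +249.10° → +393.02°.
+393.02° lies outside (−180°, 180°]; subtract 360° → +33.02°.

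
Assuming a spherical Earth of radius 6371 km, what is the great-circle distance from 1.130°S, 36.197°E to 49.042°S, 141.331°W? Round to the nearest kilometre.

Δλ = -141.331 − 36.197 = -177.528°.
Δφ = -49.042 − -1.130 = -47.912°.
a = sin²(Δφ/2) + cos φ₁ · cos φ₂ · sin²(Δλ/2) = 0.819938.
c = 2·atan2(√a, √(1−a)) = 2.26513 rad → d = 6371·c ≈ 14431.16 km.

14431 km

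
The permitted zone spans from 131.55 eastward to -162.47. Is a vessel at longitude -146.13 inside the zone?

No

Band width going east from +131.55° to -162.47°: ((-162.47 − 131.55) mod 360) = 65.98°.
Offset of -146.13° east of the west edge: ((-146.13 − 131.55) mod 360) = 82.32°.
82.32° > 65.98° ⇒ outside.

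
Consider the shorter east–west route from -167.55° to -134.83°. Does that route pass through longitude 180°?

Signed shortest Δλ = ((-134.83 − -167.55 + 180) mod 360) − 180 = 32.72°.
Going east by 32.72° from -167.55° reaches -134.83° without touching 180°.

No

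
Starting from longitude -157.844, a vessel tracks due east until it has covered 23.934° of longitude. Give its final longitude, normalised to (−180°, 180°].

Start at -157.844°; shift +23.934° → -133.910°.
-133.910° already lies in (−180°, 180°].

-133.910°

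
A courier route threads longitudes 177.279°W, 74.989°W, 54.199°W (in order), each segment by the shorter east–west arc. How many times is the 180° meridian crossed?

0

Leg 1: -177.279° → -74.989°, shortest Δλ = 102.29° (east) — does not cross 180°.
Leg 2: -74.989° → -54.199°, shortest Δλ = 20.79° (east) — does not cross 180°.
Total crossings: 0.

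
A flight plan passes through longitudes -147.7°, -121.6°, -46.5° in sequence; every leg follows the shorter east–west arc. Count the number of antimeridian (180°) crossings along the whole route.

0

Leg 1: -147.7° → -121.6°, shortest Δλ = 26.1° (east) — does not cross 180°.
Leg 2: -121.6° → -46.5°, shortest Δλ = 75.1° (east) — does not cross 180°.
Total crossings: 0.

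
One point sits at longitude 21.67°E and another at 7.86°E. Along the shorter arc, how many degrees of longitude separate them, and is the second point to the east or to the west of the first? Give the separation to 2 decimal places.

13.81° west

Raw difference: 7.86 − 21.67 = -13.81°.
Normalise into (−180°, 180°]: -13.81° stays -13.81°.
Negative ⇒ the second point lies to the west; separation 13.81°.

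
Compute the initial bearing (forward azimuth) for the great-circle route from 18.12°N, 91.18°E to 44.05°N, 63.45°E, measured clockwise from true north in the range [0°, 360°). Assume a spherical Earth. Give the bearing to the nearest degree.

Δλ = 63.45 − 91.18 = -27.73°.
θ = atan2( sin Δλ · cos φ₂ , cos φ₁ · sin φ₂ − sin φ₁ · cos φ₂ · cos Δλ )
  = atan2(-0.33443, 0.46295) = -35.844° → normalised to [0°, 360°): 324.156°.

324°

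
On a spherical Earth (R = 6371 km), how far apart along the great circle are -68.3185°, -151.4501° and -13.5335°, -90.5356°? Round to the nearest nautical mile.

4018 nmi

Δλ = -90.5356 − -151.4501 = 60.9145°.
Δφ = -13.5335 − -68.3185 = 54.7850°.
a = sin²(Δφ/2) + cos φ₁ · cos φ₂ · sin²(Δλ/2) = 0.303968.
c = 2·atan2(√a, √(1−a)) = 1.16792 rad → d = 6371·c ≈ 7440.83 km ≈ 4017.73 nmi.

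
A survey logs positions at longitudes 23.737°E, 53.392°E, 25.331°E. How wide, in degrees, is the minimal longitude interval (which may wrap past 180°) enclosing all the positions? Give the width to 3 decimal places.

Sort the longitudes: +23.737°, +25.331°, +53.392°.
Eastward gaps between consecutive values (wrapping around): 1.594°, 28.061°, 330.345°.
Largest gap = 330.345° ⇒ minimal covering band is its complement: 360° − 330.345° = 29.655°.
Band runs from +23.737° eastward to +53.392°.

29.655°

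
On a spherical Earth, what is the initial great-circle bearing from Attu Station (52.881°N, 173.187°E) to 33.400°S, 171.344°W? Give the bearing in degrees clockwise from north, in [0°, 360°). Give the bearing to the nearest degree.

Δλ = -171.344 − 173.187 = -344.531°; wrapped into (−180°, 180°]: 15.469°.
θ = atan2( sin Δλ · cos φ₂ , cos φ₁ · sin φ₂ − sin φ₁ · cos φ₂ · cos Δλ )
  = atan2(0.22267, -0.97378) = 167.120° → normalised to [0°, 360°): 167.120°.

167°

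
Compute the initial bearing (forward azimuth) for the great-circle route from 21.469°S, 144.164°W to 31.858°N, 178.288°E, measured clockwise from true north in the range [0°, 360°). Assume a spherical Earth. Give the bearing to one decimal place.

Δλ = 178.288 − -144.164 = 322.452°; wrapped into (−180°, 180°]: -37.548°.
θ = atan2( sin Δλ · cos φ₂ , cos φ₁ · sin φ₂ − sin φ₁ · cos φ₂ · cos Δλ )
  = atan2(-0.51762, 0.73766) = -35.058° → normalised to [0°, 360°): 324.942°.

324.9°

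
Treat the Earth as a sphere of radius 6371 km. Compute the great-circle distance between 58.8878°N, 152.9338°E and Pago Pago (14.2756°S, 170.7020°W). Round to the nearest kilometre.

Δλ = -170.7020 − 152.9338 = -323.6358°; wrapped into (−180°, 180°]: 36.3642°.
Δφ = -14.2756 − 58.8878 = -73.1634°.
a = sin²(Δφ/2) + cos φ₁ · cos φ₂ · sin²(Δλ/2) = 0.403936.
c = 2·atan2(√a, √(1−a)) = 1.37747 rad → d = 6371·c ≈ 8775.84 km.

8776 km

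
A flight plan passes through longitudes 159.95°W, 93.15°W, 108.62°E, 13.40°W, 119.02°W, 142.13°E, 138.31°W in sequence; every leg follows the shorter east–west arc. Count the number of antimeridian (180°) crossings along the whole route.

3

Leg 1: -159.95° → -93.15°, shortest Δλ = 66.8° (east) — does not cross 180°.
Leg 2: -93.15° → +108.62°, shortest Δλ = -158.23° (west) — crosses 180°.
Leg 3: +108.62° → -13.40°, shortest Δλ = -122.02° (west) — does not cross 180°.
Leg 4: -13.40° → -119.02°, shortest Δλ = -105.62° (west) — does not cross 180°.
Leg 5: -119.02° → +142.13°, shortest Δλ = -98.85° (west) — crosses 180°.
Leg 6: +142.13° → -138.31°, shortest Δλ = 79.56° (east) — crosses 180°.
Total crossings: 3.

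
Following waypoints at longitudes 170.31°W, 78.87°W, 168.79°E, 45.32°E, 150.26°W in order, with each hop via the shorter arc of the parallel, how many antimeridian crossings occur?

Leg 1: -170.31° → -78.87°, shortest Δλ = 91.44° (east) — does not cross 180°.
Leg 2: -78.87° → +168.79°, shortest Δλ = -112.34° (west) — crosses 180°.
Leg 3: +168.79° → +45.32°, shortest Δλ = -123.47° (west) — does not cross 180°.
Leg 4: +45.32° → -150.26°, shortest Δλ = 164.42° (east) — crosses 180°.
Total crossings: 2.

2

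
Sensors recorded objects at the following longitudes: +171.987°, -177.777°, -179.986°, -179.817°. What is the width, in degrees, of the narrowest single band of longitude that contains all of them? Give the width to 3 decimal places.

Sort the longitudes: -179.986°, -179.817°, -177.777°, +171.987°.
Eastward gaps between consecutive values (wrapping around): 0.169°, 2.040°, 349.764°, 8.027°.
Largest gap = 349.764° ⇒ minimal covering band is its complement: 360° − 349.764° = 10.236°.
Band runs from +171.987° eastward to -177.777°, crossing the antimeridian.

10.236°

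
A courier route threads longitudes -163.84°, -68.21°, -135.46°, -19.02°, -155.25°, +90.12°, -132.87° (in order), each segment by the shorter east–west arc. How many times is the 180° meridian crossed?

Leg 1: -163.84° → -68.21°, shortest Δλ = 95.63° (east) — does not cross 180°.
Leg 2: -68.21° → -135.46°, shortest Δλ = -67.25° (west) — does not cross 180°.
Leg 3: -135.46° → -19.02°, shortest Δλ = 116.44° (east) — does not cross 180°.
Leg 4: -19.02° → -155.25°, shortest Δλ = -136.23° (west) — does not cross 180°.
Leg 5: -155.25° → +90.12°, shortest Δλ = -114.63° (west) — crosses 180°.
Leg 6: +90.12° → -132.87°, shortest Δλ = 137.01° (east) — crosses 180°.
Total crossings: 2.

2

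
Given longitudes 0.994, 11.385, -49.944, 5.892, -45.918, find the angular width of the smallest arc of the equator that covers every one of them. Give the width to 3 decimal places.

61.329°

Sort the longitudes: -49.944°, -45.918°, +0.994°, +5.892°, +11.385°.
Eastward gaps between consecutive values (wrapping around): 4.026°, 46.912°, 4.898°, 5.493°, 298.671°.
Largest gap = 298.671° ⇒ minimal covering band is its complement: 360° − 298.671° = 61.329°.
Band runs from -49.944° eastward to +11.385°.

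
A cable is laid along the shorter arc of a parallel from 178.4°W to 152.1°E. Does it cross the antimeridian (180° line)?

Yes

Naïve |152.1 − -178.4| = 330.5° > 180°, so the shorter arc goes the other way round — across 180°.
Signed shortest Δλ = ((152.1 − -178.4 + 180) mod 360) − 180 = -29.5°.
Going west by 29.5° from -178.4° passes through 180° before reaching +152.1°.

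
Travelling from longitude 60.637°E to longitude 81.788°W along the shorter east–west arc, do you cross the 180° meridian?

Signed shortest Δλ = ((-81.788 − 60.637 + 180) mod 360) − 180 = -142.425°.
Going west by 142.425° from +60.637° reaches -81.788° without touching 180°.

No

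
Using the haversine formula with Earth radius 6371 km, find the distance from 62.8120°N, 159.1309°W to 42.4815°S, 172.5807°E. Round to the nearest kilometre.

11976 km

Δλ = 172.5807 − -159.1309 = 331.7116°; wrapped into (−180°, 180°]: -28.2884°.
Δφ = -42.4815 − 62.8120 = -105.2935°.
a = sin²(Δφ/2) + cos φ₁ · cos φ₂ · sin²(Δλ/2) = 0.652003.
c = 2·atan2(√a, √(1−a)) = 1.87969 rad → d = 6371·c ≈ 11975.52 km.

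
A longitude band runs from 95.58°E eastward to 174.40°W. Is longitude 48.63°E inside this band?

Band width going east from +95.58° to -174.40°: ((-174.40 − 95.58) mod 360) = 90.02°.
Offset of +48.63° east of the west edge: ((48.63 − 95.58) mod 360) = 313.05°.
313.05° > 90.02° ⇒ outside.

No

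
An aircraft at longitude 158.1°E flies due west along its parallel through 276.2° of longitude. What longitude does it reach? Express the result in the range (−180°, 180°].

Start at +158.1°; shift −276.2° → -118.1°.
-118.1° already lies in (−180°, 180°].

118.1°W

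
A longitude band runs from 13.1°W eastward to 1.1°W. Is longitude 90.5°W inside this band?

Band width going east from -13.1° to -1.1°: ((-1.1 − -13.1) mod 360) = 12.0°.
Offset of -90.5° east of the west edge: ((-90.5 − -13.1) mod 360) = 282.6°.
282.6° > 12.0° ⇒ outside.

No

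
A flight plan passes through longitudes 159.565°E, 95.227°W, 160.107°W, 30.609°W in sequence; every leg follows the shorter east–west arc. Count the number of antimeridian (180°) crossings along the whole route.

1

Leg 1: +159.565° → -95.227°, shortest Δλ = 105.208° (east) — crosses 180°.
Leg 2: -95.227° → -160.107°, shortest Δλ = -64.88° (west) — does not cross 180°.
Leg 3: -160.107° → -30.609°, shortest Δλ = 129.498° (east) — does not cross 180°.
Total crossings: 1.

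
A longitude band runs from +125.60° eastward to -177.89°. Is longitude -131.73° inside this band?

No

Band width going east from +125.60° to -177.89°: ((-177.89 − 125.60) mod 360) = 56.51°.
Offset of -131.73° east of the west edge: ((-131.73 − 125.60) mod 360) = 102.67°.
102.67° > 56.51° ⇒ outside.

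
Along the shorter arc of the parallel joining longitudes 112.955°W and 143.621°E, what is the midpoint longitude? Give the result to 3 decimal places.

164.667°W

Signed shortest Δλ from -112.955° to +143.621° is -103.424°.
Midpoint longitude = -112.955° + (-103.424°)/2 = -112.955° − 51.712° = -164.667°.
(The naïve average (-112.955 + +143.621)/2 = 15.333° is on the wrong side of the globe.)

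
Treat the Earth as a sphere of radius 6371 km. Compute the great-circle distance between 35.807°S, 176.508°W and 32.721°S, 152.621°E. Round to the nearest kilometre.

Δλ = 152.621 − -176.508 = 329.129°; wrapped into (−180°, 180°]: -30.871°.
Δφ = -32.721 − -35.807 = 3.086°.
a = sin²(Δφ/2) + cos φ₁ · cos φ₂ · sin²(Δλ/2) = 0.049057.
c = 2·atan2(√a, √(1−a)) = 0.44668 rad → d = 6371·c ≈ 2845.82 km.

2846 km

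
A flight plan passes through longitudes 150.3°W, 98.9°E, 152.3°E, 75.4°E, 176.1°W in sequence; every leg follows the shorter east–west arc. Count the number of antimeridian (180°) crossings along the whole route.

2

Leg 1: -150.3° → +98.9°, shortest Δλ = -110.8° (west) — crosses 180°.
Leg 2: +98.9° → +152.3°, shortest Δλ = 53.4° (east) — does not cross 180°.
Leg 3: +152.3° → +75.4°, shortest Δλ = -76.9° (west) — does not cross 180°.
Leg 4: +75.4° → -176.1°, shortest Δλ = 108.5° (east) — crosses 180°.
Total crossings: 2.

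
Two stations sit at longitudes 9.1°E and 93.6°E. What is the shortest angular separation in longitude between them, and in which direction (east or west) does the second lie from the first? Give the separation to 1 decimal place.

84.5° east

Raw difference: 93.6 − 9.1 = 84.5°.
Normalise into (−180°, 180°]: 84.5° stays 84.5°.
Positive ⇒ the second point lies to the east; separation 84.5°.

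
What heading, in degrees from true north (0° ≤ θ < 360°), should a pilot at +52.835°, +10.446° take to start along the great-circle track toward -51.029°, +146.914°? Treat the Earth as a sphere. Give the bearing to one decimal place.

Δλ = 146.914 − 10.446 = 136.468°.
θ = atan2( sin Δλ · cos φ₂ , cos φ₁ · sin φ₂ − sin φ₁ · cos φ₂ · cos Δλ )
  = atan2(0.43318, -0.10632) = 103.790° → normalised to [0°, 360°): 103.790°.

103.8°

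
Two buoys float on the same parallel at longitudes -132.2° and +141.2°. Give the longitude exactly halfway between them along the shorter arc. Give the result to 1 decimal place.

Signed shortest Δλ from -132.2° to +141.2° is -86.6°.
Midpoint longitude = -132.2° + (-86.6°)/2 = -132.2° − 43.3° = -175.5°.
(The naïve average (-132.2 + +141.2)/2 = 4.5° is on the wrong side of the globe.)

-175.5°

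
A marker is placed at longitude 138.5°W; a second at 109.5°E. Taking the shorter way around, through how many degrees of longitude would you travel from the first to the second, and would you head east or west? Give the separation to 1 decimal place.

Raw difference: 109.5 − -138.5 = 248.0°.
Normalise into (−180°, 180°]: 248.0° − 360° = -112.0°.
Negative ⇒ the second point lies to the west; separation 112.0°.

112.0° west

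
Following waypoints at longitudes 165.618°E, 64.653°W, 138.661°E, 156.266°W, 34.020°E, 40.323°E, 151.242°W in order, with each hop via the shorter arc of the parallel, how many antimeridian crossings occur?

Leg 1: +165.618° → -64.653°, shortest Δλ = 129.729° (east) — crosses 180°.
Leg 2: -64.653° → +138.661°, shortest Δλ = -156.686° (west) — crosses 180°.
Leg 3: +138.661° → -156.266°, shortest Δλ = 65.073° (east) — crosses 180°.
Leg 4: -156.266° → +34.020°, shortest Δλ = -169.714° (west) — crosses 180°.
Leg 5: +34.020° → +40.323°, shortest Δλ = 6.303° (east) — does not cross 180°.
Leg 6: +40.323° → -151.242°, shortest Δλ = 168.435° (east) — crosses 180°.
Total crossings: 5.

5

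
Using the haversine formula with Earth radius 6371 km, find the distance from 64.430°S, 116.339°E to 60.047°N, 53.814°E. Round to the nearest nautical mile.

Δλ = 53.814 − 116.339 = -62.525°.
Δφ = 60.047 − -64.430 = 124.477°.
a = sin²(Δφ/2) + cos φ₁ · cos φ₂ · sin²(Δλ/2) = 0.841076.
c = 2·atan2(√a, √(1−a)) = 2.32150 rad → d = 6371·c ≈ 14790.26 km ≈ 7986.10 nmi.

7986 nmi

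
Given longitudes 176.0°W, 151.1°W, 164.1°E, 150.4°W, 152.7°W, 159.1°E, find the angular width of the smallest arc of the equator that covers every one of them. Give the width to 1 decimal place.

Sort the longitudes: -176.0°, -152.7°, -151.1°, -150.4°, +159.1°, +164.1°.
Eastward gaps between consecutive values (wrapping around): 23.3°, 1.6°, 0.7°, 309.5°, 5.0°, 19.9°.
Largest gap = 309.5° ⇒ minimal covering band is its complement: 360° − 309.5° = 50.5°.
Band runs from +159.1° eastward to -150.4°, crossing the antimeridian.

50.5°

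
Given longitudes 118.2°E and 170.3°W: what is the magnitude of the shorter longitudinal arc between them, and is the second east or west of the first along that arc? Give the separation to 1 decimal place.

71.5° east

Raw difference: -170.3 − 118.2 = -288.5°.
Normalise into (−180°, 180°]: -288.5° + 360° = 71.5°.
Positive ⇒ the second point lies to the east; separation 71.5°.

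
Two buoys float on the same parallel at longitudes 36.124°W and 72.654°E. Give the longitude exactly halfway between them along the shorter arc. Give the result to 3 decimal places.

18.265°E

Signed shortest Δλ from -36.124° to +72.654° is +108.778°.
Midpoint longitude = -36.124° + (+108.778°)/2 = -36.124° + 54.389° = +18.265°.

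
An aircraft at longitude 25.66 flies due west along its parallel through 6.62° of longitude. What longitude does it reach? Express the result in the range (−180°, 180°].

+19.04°

Start at +25.66°; shift −6.62° → +19.04°.
+19.04° already lies in (−180°, 180°].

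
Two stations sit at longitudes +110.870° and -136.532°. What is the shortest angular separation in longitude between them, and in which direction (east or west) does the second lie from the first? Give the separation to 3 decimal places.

112.598° east

Raw difference: -136.532 − 110.870 = -247.402°.
Normalise into (−180°, 180°]: -247.402° + 360° = 112.598°.
Positive ⇒ the second point lies to the east; separation 112.598°.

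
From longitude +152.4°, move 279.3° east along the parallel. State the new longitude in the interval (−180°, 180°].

+71.7°

Start at +152.4°; shift +279.3° → +431.7°.
+431.7° lies outside (−180°, 180°]; subtract 360° → +71.7°.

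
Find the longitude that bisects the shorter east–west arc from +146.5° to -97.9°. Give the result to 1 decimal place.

-155.7°

Signed shortest Δλ from +146.5° to -97.9° is +115.6°.
Midpoint longitude = +146.5° + (+115.6°)/2 = +146.5° + 57.8° = +204.3°.
Normalise into (−180°, 180°]: -155.7°.
(The naïve average (+146.5 + -97.9)/2 = 24.3° is on the wrong side of the globe.)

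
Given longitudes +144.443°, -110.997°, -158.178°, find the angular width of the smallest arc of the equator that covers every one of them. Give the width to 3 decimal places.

Sort the longitudes: -158.178°, -110.997°, +144.443°.
Eastward gaps between consecutive values (wrapping around): 47.181°, 255.440°, 57.379°.
Largest gap = 255.440° ⇒ minimal covering band is its complement: 360° − 255.440° = 104.560°.
Band runs from +144.443° eastward to -110.997°, crossing the antimeridian.

104.560°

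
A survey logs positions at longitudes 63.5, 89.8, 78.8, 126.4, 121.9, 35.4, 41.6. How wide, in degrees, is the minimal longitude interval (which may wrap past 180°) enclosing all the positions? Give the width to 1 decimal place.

Sort the longitudes: +35.4°, +41.6°, +63.5°, +78.8°, +89.8°, +121.9°, +126.4°.
Eastward gaps between consecutive values (wrapping around): 6.2°, 21.9°, 15.3°, 11.0°, 32.1°, 4.5°, 269.0°.
Largest gap = 269.0° ⇒ minimal covering band is its complement: 360° − 269.0° = 91.0°.
Band runs from +35.4° eastward to +126.4°.

91.0°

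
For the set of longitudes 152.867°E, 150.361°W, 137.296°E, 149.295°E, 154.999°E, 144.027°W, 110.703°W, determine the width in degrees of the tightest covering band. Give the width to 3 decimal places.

112.001°

Sort the longitudes: -150.361°, -144.027°, -110.703°, +137.296°, +149.295°, +152.867°, +154.999°.
Eastward gaps between consecutive values (wrapping around): 6.334°, 33.324°, 247.999°, 11.999°, 3.572°, 2.132°, 54.640°.
Largest gap = 247.999° ⇒ minimal covering band is its complement: 360° − 247.999° = 112.001°.
Band runs from +137.296° eastward to -110.703°, crossing the antimeridian.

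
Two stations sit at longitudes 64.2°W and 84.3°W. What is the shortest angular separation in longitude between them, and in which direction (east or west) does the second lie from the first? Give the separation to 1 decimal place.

20.1° west

Raw difference: -84.3 − -64.2 = -20.1°.
Normalise into (−180°, 180°]: -20.1° stays -20.1°.
Negative ⇒ the second point lies to the west; separation 20.1°.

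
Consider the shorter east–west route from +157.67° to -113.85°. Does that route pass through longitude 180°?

Yes

Naïve |-113.85 − 157.67| = 271.52° > 180°, so the shorter arc goes the other way round — across 180°.
Signed shortest Δλ = ((-113.85 − 157.67 + 180) mod 360) − 180 = 88.48°.
Going east by 88.48° from +157.67° passes through 180° before reaching -113.85°.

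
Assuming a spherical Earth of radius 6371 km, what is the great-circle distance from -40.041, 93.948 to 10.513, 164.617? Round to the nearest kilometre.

9165 km

Δλ = 164.617 − 93.948 = 70.669°.
Δφ = 10.513 − -40.041 = 50.554°.
a = sin²(Δφ/2) + cos φ₁ · cos φ₂ · sin²(Δλ/2) = 0.434104.
c = 2·atan2(√a, √(1−a)) = 1.43862 rad → d = 6371·c ≈ 9165.45 km.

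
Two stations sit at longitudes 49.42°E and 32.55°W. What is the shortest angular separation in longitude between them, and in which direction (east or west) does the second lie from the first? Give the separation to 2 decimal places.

Raw difference: -32.55 − 49.42 = -81.97°.
Normalise into (−180°, 180°]: -81.97° stays -81.97°.
Negative ⇒ the second point lies to the west; separation 81.97°.

81.97° west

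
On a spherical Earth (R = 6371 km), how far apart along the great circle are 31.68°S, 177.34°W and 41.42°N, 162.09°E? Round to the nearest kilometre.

8398 km

Δλ = 162.09 − -177.34 = 339.43°; wrapped into (−180°, 180°]: -20.57°.
Δφ = 41.42 − -31.68 = 73.10°.
a = sin²(Δφ/2) + cos φ₁ · cos φ₂ · sin²(Δλ/2) = 0.374992.
c = 2·atan2(√a, √(1−a)) = 1.31810 rad → d = 6371·c ≈ 8397.61 km.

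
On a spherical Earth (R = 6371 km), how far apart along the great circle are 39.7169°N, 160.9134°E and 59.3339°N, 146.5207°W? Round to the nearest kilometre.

Δλ = -146.5207 − 160.9134 = -307.4341°; wrapped into (−180°, 180°]: 52.5659°.
Δφ = 59.3339 − 39.7169 = 19.6170°.
a = sin²(Δφ/2) + cos φ₁ · cos φ₂ · sin²(Δλ/2) = 0.105946.
c = 2·atan2(√a, √(1−a)) = 0.66307 rad → d = 6371·c ≈ 4224.41 km.

4224 km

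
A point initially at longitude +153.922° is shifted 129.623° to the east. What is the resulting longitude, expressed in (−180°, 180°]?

-76.455°

Start at +153.922°; shift +129.623° → +283.545°.
+283.545° lies outside (−180°, 180°]; subtract 360° → -76.455°.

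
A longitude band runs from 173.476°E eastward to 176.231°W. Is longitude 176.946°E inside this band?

Yes

Band width going east from +173.476° to -176.231°: ((-176.231 − 173.476) mod 360) = 10.293°.
Offset of +176.946° east of the west edge: ((176.946 − 173.476) mod 360) = 3.470°.
3.470° ≤ 10.293° ⇒ inside.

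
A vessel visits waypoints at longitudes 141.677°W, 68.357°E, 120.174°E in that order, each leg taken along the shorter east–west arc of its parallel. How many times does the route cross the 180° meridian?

Leg 1: -141.677° → +68.357°, shortest Δλ = -149.966° (west) — crosses 180°.
Leg 2: +68.357° → +120.174°, shortest Δλ = 51.817° (east) — does not cross 180°.
Total crossings: 1.

1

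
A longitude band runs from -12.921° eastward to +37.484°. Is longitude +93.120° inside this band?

Band width going east from -12.921° to +37.484°: ((37.484 − -12.921) mod 360) = 50.405°.
Offset of +93.120° east of the west edge: ((93.120 − -12.921) mod 360) = 106.041°.
106.041° > 50.405° ⇒ outside.

No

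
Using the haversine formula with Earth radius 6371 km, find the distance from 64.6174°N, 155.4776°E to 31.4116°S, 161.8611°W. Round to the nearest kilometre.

11302 km

Δλ = -161.8611 − 155.4776 = -317.3387°; wrapped into (−180°, 180°]: 42.6613°.
Δφ = -31.4116 − 64.6174 = -96.0290°.
a = sin²(Δφ/2) + cos φ₁ · cos φ₂ · sin²(Δλ/2) = 0.600921.
c = 2·atan2(√a, √(1−a)) = 1.77404 rad → d = 6371·c ≈ 11302.38 km.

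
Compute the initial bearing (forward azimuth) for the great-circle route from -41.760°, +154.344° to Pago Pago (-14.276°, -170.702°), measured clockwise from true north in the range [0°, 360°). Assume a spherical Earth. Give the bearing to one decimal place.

58.1°

Δλ = -170.702 − 154.344 = -325.046°; wrapped into (−180°, 180°]: 34.954°.
θ = atan2( sin Δλ · cos φ₂ , cos φ₁ · sin φ₂ − sin φ₁ · cos φ₂ · cos Δλ )
  = atan2(0.55523, 0.34507) = 58.139° → normalised to [0°, 360°): 58.139°.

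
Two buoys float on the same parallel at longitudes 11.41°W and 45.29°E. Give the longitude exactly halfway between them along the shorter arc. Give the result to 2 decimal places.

16.94°E

Signed shortest Δλ from -11.41° to +45.29° is +56.70°.
Midpoint longitude = -11.41° + (+56.70°)/2 = -11.41° + 28.35° = +16.94°.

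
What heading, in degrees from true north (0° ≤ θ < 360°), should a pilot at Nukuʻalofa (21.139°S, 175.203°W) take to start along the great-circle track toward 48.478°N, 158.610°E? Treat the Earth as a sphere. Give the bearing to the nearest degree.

342°

Δλ = 158.610 − -175.203 = 333.813°; wrapped into (−180°, 180°]: -26.187°.
θ = atan2( sin Δλ · cos φ₂ , cos φ₁ · sin φ₂ − sin φ₁ · cos φ₂ · cos Δλ )
  = atan2(-0.29254, 0.91285) = -17.769° → normalised to [0°, 360°): 342.231°.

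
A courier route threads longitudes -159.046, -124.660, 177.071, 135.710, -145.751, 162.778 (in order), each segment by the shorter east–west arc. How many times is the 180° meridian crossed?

3

Leg 1: -159.046° → -124.660°, shortest Δλ = 34.386° (east) — does not cross 180°.
Leg 2: -124.660° → +177.071°, shortest Δλ = -58.269° (west) — crosses 180°.
Leg 3: +177.071° → +135.710°, shortest Δλ = -41.361° (west) — does not cross 180°.
Leg 4: +135.710° → -145.751°, shortest Δλ = 78.539° (east) — crosses 180°.
Leg 5: -145.751° → +162.778°, shortest Δλ = -51.471° (west) — crosses 180°.
Total crossings: 3.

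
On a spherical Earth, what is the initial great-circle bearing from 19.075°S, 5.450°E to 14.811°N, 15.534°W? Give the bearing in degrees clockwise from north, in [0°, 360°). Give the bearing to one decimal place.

Δλ = -15.534 − 5.450 = -20.984°.
θ = atan2( sin Δλ · cos φ₂ , cos φ₁ · sin φ₂ − sin φ₁ · cos φ₂ · cos Δλ )
  = atan2(-0.34621, 0.53659) = -32.830° → normalised to [0°, 360°): 327.170°.

327.2°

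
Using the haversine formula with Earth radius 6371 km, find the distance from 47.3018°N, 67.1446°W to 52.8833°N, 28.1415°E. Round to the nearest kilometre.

Δλ = 28.1415 − -67.1446 = 95.2861°.
Δφ = 52.8833 − 47.3018 = 5.5815°.
a = sin²(Δφ/2) + cos φ₁ · cos φ₂ · sin²(Δλ/2) = 0.225828.
c = 2·atan2(√a, √(1−a)) = 0.99041 rad → d = 6371·c ≈ 6309.93 km.

6310 km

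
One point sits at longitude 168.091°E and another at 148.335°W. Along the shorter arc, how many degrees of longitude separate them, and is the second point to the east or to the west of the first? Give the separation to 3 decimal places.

Raw difference: -148.335 − 168.091 = -316.426°.
Normalise into (−180°, 180°]: -316.426° + 360° = 43.574°.
Positive ⇒ the second point lies to the east; separation 43.574°.

43.574° east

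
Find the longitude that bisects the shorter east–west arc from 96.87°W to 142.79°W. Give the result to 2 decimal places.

Signed shortest Δλ from -96.87° to -142.79° is -45.92°.
Midpoint longitude = -96.87° + (-45.92°)/2 = -96.87° − 22.96° = -119.83°.

119.83°W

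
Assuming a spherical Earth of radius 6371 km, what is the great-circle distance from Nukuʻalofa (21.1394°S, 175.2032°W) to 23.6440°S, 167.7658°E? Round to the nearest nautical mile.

Δλ = 167.7658 − -175.2032 = 342.9690°; wrapped into (−180°, 180°]: -17.0310°.
Δφ = -23.6440 − -21.1394 = -2.5046°.
a = sin²(Δφ/2) + cos φ₁ · cos φ₂ · sin²(Δλ/2) = 0.019212.
c = 2·atan2(√a, √(1−a)) = 0.27811 rad → d = 6371·c ≈ 1771.84 km ≈ 956.72 nmi.

957 nmi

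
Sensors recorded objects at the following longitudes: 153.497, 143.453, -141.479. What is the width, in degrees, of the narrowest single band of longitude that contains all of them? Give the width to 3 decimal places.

Sort the longitudes: -141.479°, +143.453°, +153.497°.
Eastward gaps between consecutive values (wrapping around): 284.932°, 10.044°, 65.024°.
Largest gap = 284.932° ⇒ minimal covering band is its complement: 360° − 284.932° = 75.068°.
Band runs from +143.453° eastward to -141.479°, crossing the antimeridian.

75.068°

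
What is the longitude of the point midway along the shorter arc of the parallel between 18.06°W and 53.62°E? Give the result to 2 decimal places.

17.78°E

Signed shortest Δλ from -18.06° to +53.62° is +71.68°.
Midpoint longitude = -18.06° + (+71.68°)/2 = -18.06° + 35.84° = +17.78°.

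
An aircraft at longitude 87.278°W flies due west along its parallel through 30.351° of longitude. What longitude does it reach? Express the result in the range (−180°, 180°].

Start at -87.278°; shift −30.351° → -117.629°.
-117.629° already lies in (−180°, 180°].

117.629°W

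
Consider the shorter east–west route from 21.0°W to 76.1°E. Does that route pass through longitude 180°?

No

Signed shortest Δλ = ((76.1 − -21.0 + 180) mod 360) − 180 = 97.1°.
Going east by 97.1° from -21.0° reaches +76.1° without touching 180°.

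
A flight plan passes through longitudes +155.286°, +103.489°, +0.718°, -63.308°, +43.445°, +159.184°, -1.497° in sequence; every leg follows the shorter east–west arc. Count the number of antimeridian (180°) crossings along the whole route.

Leg 1: +155.286° → +103.489°, shortest Δλ = -51.797° (west) — does not cross 180°.
Leg 2: +103.489° → +0.718°, shortest Δλ = -102.771° (west) — does not cross 180°.
Leg 3: +0.718° → -63.308°, shortest Δλ = -64.026° (west) — does not cross 180°.
Leg 4: -63.308° → +43.445°, shortest Δλ = 106.753° (east) — does not cross 180°.
Leg 5: +43.445° → +159.184°, shortest Δλ = 115.739° (east) — does not cross 180°.
Leg 6: +159.184° → -1.497°, shortest Δλ = -160.681° (west) — does not cross 180°.
Total crossings: 0.

0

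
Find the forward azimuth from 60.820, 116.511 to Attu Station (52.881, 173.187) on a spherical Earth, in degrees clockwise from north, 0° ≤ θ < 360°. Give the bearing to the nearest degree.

Δλ = 173.187 − 116.511 = 56.676°.
θ = atan2( sin Δλ · cos φ₂ , cos φ₁ · sin φ₂ − sin φ₁ · cos φ₂ · cos Δλ )
  = atan2(0.50425, 0.09931) = 78.858° → normalised to [0°, 360°): 78.858°.

79°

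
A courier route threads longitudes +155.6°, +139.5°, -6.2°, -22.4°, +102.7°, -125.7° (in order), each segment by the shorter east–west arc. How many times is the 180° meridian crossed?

1

Leg 1: +155.6° → +139.5°, shortest Δλ = -16.1° (west) — does not cross 180°.
Leg 2: +139.5° → -6.2°, shortest Δλ = -145.7° (west) — does not cross 180°.
Leg 3: -6.2° → -22.4°, shortest Δλ = -16.2° (west) — does not cross 180°.
Leg 4: -22.4° → +102.7°, shortest Δλ = 125.1° (east) — does not cross 180°.
Leg 5: +102.7° → -125.7°, shortest Δλ = 131.6° (east) — crosses 180°.
Total crossings: 1.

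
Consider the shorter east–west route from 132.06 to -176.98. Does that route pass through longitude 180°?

Yes

Naïve |-176.98 − 132.06| = 309.04° > 180°, so the shorter arc goes the other way round — across 180°.
Signed shortest Δλ = ((-176.98 − 132.06 + 180) mod 360) − 180 = 50.96°.
Going east by 50.96° from +132.06° passes through 180° before reaching -176.98°.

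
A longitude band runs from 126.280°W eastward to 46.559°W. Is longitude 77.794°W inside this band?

Yes

Band width going east from -126.280° to -46.559°: ((-46.559 − -126.280) mod 360) = 79.721°.
Offset of -77.794° east of the west edge: ((-77.794 − -126.280) mod 360) = 48.486°.
48.486° ≤ 79.721° ⇒ inside.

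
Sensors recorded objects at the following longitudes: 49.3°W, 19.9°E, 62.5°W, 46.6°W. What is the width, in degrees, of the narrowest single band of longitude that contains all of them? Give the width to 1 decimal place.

Sort the longitudes: -62.5°, -49.3°, -46.6°, +19.9°.
Eastward gaps between consecutive values (wrapping around): 13.2°, 2.7°, 66.5°, 277.6°.
Largest gap = 277.6° ⇒ minimal covering band is its complement: 360° − 277.6° = 82.4°.
Band runs from -62.5° eastward to +19.9°.

82.4°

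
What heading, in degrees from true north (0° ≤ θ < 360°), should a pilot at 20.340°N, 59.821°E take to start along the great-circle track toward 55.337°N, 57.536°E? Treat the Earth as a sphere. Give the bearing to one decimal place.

357.7°

Δλ = 57.536 − 59.821 = -2.285°.
θ = atan2( sin Δλ · cos φ₂ , cos φ₁ · sin φ₂ − sin φ₁ · cos φ₂ · cos Δλ )
  = atan2(-0.02268, 0.57369) = -2.264° → normalised to [0°, 360°): 357.736°.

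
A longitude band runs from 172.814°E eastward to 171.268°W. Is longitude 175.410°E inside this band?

Band width going east from +172.814° to -171.268°: ((-171.268 − 172.814) mod 360) = 15.918°.
Offset of +175.410° east of the west edge: ((175.410 − 172.814) mod 360) = 2.596°.
2.596° ≤ 15.918° ⇒ inside.

Yes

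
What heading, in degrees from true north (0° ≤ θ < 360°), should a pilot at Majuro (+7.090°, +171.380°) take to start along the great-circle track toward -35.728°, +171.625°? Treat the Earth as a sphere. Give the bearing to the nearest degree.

Δλ = 171.625 − 171.380 = 0.245°.
θ = atan2( sin Δλ · cos φ₂ , cos φ₁ · sin φ₂ − sin φ₁ · cos φ₂ · cos Δλ )
  = atan2(0.00347, -0.67967) = 179.707° → normalised to [0°, 360°): 179.707°.

180°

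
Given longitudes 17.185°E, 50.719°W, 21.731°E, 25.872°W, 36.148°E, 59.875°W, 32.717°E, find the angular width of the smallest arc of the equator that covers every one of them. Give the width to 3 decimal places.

96.023°

Sort the longitudes: -59.875°, -50.719°, -25.872°, +17.185°, +21.731°, +32.717°, +36.148°.
Eastward gaps between consecutive values (wrapping around): 9.156°, 24.847°, 43.057°, 4.546°, 10.986°, 3.431°, 263.977°.
Largest gap = 263.977° ⇒ minimal covering band is its complement: 360° − 263.977° = 96.023°.
Band runs from -59.875° eastward to +36.148°.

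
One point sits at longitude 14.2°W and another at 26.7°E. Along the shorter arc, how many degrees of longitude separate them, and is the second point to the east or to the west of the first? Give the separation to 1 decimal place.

Raw difference: 26.7 − -14.2 = 40.9°.
Normalise into (−180°, 180°]: 40.9° stays 40.9°.
Positive ⇒ the second point lies to the east; separation 40.9°.

40.9° east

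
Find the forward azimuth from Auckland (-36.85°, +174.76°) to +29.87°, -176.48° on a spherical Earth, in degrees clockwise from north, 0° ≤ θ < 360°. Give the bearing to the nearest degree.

8°

Δλ = -176.48 − 174.76 = -351.24°; wrapped into (−180°, 180°]: 8.76°.
θ = atan2( sin Δλ · cos φ₂ , cos φ₁ · sin φ₂ − sin φ₁ · cos φ₂ · cos Δλ )
  = atan2(0.13206, 0.91252) = 8.235° → normalised to [0°, 360°): 8.235°.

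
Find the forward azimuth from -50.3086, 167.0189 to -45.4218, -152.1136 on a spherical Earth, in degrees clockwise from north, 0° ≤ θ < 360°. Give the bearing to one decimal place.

95.8°

Δλ = -152.1136 − 167.0189 = -319.1325°; wrapped into (−180°, 180°]: 40.8675°.
θ = atan2( sin Δλ · cos φ₂ , cos φ₁ · sin φ₂ − sin φ₁ · cos φ₂ · cos Δλ )
  = atan2(0.45925, -0.04647) = 95.778° → normalised to [0°, 360°): 95.778°.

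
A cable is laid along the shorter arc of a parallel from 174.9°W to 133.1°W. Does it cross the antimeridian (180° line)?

Signed shortest Δλ = ((-133.1 − -174.9 + 180) mod 360) − 180 = 41.8°.
Going east by 41.8° from -174.9° reaches -133.1° without touching 180°.

No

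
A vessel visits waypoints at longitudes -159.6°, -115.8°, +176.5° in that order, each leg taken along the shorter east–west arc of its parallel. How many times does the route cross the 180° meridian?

Leg 1: -159.6° → -115.8°, shortest Δλ = 43.8° (east) — does not cross 180°.
Leg 2: -115.8° → +176.5°, shortest Δλ = -67.7° (west) — crosses 180°.
Total crossings: 1.

1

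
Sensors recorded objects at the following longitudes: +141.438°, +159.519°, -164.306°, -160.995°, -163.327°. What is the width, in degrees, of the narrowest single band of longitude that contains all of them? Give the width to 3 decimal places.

Sort the longitudes: -164.306°, -163.327°, -160.995°, +141.438°, +159.519°.
Eastward gaps between consecutive values (wrapping around): 0.979°, 2.332°, 302.433°, 18.081°, 36.175°.
Largest gap = 302.433° ⇒ minimal covering band is its complement: 360° − 302.433° = 57.567°.
Band runs from +141.438° eastward to -160.995°, crossing the antimeridian.

57.567°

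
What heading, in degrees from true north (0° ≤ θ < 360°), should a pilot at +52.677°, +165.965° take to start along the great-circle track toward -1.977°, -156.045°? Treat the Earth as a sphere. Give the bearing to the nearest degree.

136°

Δλ = -156.045 − 165.965 = -322.010°; wrapped into (−180°, 180°]: 37.990°.
θ = atan2( sin Δλ · cos φ₂ , cos φ₁ · sin φ₂ − sin φ₁ · cos φ₂ · cos Δλ )
  = atan2(0.61516, -0.64728) = 136.458° → normalised to [0°, 360°): 136.458°.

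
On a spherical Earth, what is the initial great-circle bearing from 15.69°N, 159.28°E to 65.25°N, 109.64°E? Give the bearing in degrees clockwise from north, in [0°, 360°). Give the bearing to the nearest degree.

338°

Δλ = 109.64 − 159.28 = -49.64°.
θ = atan2( sin Δλ · cos φ₂ , cos φ₁ · sin φ₂ − sin φ₁ · cos φ₂ · cos Δλ )
  = atan2(-0.31901, 0.80099) = -21.716° → normalised to [0°, 360°): 338.284°.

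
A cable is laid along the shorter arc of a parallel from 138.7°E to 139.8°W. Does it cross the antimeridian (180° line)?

Naïve |-139.8 − 138.7| = 278.5° > 180°, so the shorter arc goes the other way round — across 180°.
Signed shortest Δλ = ((-139.8 − 138.7 + 180) mod 360) − 180 = 81.5°.
Going east by 81.5° from +138.7° passes through 180° before reaching -139.8°.

Yes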